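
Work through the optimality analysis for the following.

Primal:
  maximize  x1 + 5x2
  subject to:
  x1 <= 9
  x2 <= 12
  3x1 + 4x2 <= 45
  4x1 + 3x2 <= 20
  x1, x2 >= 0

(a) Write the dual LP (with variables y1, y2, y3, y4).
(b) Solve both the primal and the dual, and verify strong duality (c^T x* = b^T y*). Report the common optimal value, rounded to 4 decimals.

The standard primal-dual pair for 'max c^T x s.t. A x <= b, x >= 0' is:
  Dual:  min b^T y  s.t.  A^T y >= c,  y >= 0.

So the dual LP is:
  minimize  9y1 + 12y2 + 45y3 + 20y4
  subject to:
    y1 + 3y3 + 4y4 >= 1
    y2 + 4y3 + 3y4 >= 5
    y1, y2, y3, y4 >= 0

Solving the primal: x* = (0, 6.6667).
  primal value c^T x* = 33.3333.
Solving the dual: y* = (0, 0, 0, 1.6667).
  dual value b^T y* = 33.3333.
Strong duality: c^T x* = b^T y*. Confirmed.

33.3333


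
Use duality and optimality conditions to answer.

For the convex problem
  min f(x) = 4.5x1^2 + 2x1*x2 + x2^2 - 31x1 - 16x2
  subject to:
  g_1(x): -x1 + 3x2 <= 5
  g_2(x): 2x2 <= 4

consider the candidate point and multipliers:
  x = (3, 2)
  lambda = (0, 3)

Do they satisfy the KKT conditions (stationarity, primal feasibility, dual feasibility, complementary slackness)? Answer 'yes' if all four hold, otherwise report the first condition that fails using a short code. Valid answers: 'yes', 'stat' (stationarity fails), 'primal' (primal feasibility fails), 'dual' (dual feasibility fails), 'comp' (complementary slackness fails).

Gradient of f: grad f(x) = Q x + c = (0, -6)
Constraint values g_i(x) = a_i^T x - b_i:
  g_1((3, 2)) = -2
  g_2((3, 2)) = 0
Stationarity residual: grad f(x) + sum_i lambda_i a_i = (0, 0)
  -> stationarity OK
Primal feasibility (all g_i <= 0): OK
Dual feasibility (all lambda_i >= 0): OK
Complementary slackness (lambda_i * g_i(x) = 0 for all i): OK

Verdict: yes, KKT holds.

yes


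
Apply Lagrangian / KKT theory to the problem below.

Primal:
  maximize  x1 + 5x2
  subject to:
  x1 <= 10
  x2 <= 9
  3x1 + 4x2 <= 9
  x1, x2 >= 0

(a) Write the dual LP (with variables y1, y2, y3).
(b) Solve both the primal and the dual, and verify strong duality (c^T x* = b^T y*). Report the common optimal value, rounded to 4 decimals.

The standard primal-dual pair for 'max c^T x s.t. A x <= b, x >= 0' is:
  Dual:  min b^T y  s.t.  A^T y >= c,  y >= 0.

So the dual LP is:
  minimize  10y1 + 9y2 + 9y3
  subject to:
    y1 + 3y3 >= 1
    y2 + 4y3 >= 5
    y1, y2, y3 >= 0

Solving the primal: x* = (0, 2.25).
  primal value c^T x* = 11.25.
Solving the dual: y* = (0, 0, 1.25).
  dual value b^T y* = 11.25.
Strong duality: c^T x* = b^T y*. Confirmed.

11.25


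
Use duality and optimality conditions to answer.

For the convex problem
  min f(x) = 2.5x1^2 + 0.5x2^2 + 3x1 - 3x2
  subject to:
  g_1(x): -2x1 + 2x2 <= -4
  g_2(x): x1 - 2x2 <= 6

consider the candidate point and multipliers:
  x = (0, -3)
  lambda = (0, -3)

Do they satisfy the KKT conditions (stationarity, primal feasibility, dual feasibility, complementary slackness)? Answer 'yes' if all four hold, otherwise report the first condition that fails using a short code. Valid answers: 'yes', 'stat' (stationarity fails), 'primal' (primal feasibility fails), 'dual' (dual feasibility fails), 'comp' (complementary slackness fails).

Gradient of f: grad f(x) = Q x + c = (3, -6)
Constraint values g_i(x) = a_i^T x - b_i:
  g_1((0, -3)) = -2
  g_2((0, -3)) = 0
Stationarity residual: grad f(x) + sum_i lambda_i a_i = (0, 0)
  -> stationarity OK
Primal feasibility (all g_i <= 0): OK
Dual feasibility (all lambda_i >= 0): FAILS
Complementary slackness (lambda_i * g_i(x) = 0 for all i): OK

Verdict: the first failing condition is dual_feasibility -> dual.

dual


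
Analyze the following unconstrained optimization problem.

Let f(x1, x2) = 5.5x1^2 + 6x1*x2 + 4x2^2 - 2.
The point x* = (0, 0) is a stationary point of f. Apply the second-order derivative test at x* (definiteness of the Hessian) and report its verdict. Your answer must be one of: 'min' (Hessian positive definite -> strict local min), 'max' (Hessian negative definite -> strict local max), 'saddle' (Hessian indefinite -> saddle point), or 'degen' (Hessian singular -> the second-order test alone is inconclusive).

Compute the Hessian H = grad^2 f:
  H = [[11, 6], [6, 8]]
Verify stationarity: grad f(x*) = H x* + g = (0, 0).
Eigenvalues of H: 3.3153, 15.6847.
Both eigenvalues > 0, so H is positive definite -> x* is a strict local min.

min


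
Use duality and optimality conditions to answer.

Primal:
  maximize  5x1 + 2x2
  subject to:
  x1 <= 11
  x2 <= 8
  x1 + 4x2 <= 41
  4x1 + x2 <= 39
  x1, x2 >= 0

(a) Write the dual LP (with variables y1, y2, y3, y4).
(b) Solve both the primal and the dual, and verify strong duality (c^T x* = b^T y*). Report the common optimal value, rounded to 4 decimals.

The standard primal-dual pair for 'max c^T x s.t. A x <= b, x >= 0' is:
  Dual:  min b^T y  s.t.  A^T y >= c,  y >= 0.

So the dual LP is:
  minimize  11y1 + 8y2 + 41y3 + 39y4
  subject to:
    y1 + y3 + 4y4 >= 5
    y2 + 4y3 + y4 >= 2
    y1, y2, y3, y4 >= 0

Solving the primal: x* = (7.75, 8).
  primal value c^T x* = 54.75.
Solving the dual: y* = (0, 0.75, 0, 1.25).
  dual value b^T y* = 54.75.
Strong duality: c^T x* = b^T y*. Confirmed.

54.75


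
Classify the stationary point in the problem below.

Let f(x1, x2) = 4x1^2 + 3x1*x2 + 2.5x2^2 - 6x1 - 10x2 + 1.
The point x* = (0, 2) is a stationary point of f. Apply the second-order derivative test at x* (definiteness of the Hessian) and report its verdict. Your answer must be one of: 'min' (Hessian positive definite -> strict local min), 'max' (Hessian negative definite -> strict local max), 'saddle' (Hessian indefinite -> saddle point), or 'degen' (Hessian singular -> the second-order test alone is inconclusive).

Compute the Hessian H = grad^2 f:
  H = [[8, 3], [3, 5]]
Verify stationarity: grad f(x*) = H x* + g = (0, 0).
Eigenvalues of H: 3.1459, 9.8541.
Both eigenvalues > 0, so H is positive definite -> x* is a strict local min.

min


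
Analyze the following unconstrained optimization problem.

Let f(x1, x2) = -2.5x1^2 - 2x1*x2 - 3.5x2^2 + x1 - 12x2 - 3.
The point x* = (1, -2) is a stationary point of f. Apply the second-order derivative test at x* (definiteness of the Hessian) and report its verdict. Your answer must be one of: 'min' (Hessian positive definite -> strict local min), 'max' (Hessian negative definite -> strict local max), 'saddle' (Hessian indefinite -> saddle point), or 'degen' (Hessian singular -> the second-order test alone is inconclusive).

Compute the Hessian H = grad^2 f:
  H = [[-5, -2], [-2, -7]]
Verify stationarity: grad f(x*) = H x* + g = (0, 0).
Eigenvalues of H: -8.2361, -3.7639.
Both eigenvalues < 0, so H is negative definite -> x* is a strict local max.

max


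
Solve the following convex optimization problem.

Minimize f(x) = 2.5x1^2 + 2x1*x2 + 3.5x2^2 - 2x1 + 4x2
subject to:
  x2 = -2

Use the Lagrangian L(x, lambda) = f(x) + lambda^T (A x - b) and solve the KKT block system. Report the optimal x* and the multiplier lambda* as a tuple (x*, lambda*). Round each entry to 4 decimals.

Form the Lagrangian:
  L(x, lambda) = (1/2) x^T Q x + c^T x + lambda^T (A x - b)
Stationarity (grad_x L = 0): Q x + c + A^T lambda = 0.
Primal feasibility: A x = b.

This gives the KKT block system:
  [ Q   A^T ] [ x     ]   [-c ]
  [ A    0  ] [ lambda ] = [ b ]

Solving the linear system:
  x*      = (1.2, -2)
  lambda* = (7.6)
  f(x*)   = 2.4

x* = (1.2, -2), lambda* = (7.6)


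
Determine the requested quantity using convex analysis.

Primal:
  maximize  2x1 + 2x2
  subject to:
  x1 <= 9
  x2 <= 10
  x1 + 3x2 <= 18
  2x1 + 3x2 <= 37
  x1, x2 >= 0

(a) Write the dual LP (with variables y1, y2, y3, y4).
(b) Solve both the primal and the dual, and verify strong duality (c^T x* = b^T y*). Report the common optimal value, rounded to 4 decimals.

The standard primal-dual pair for 'max c^T x s.t. A x <= b, x >= 0' is:
  Dual:  min b^T y  s.t.  A^T y >= c,  y >= 0.

So the dual LP is:
  minimize  9y1 + 10y2 + 18y3 + 37y4
  subject to:
    y1 + y3 + 2y4 >= 2
    y2 + 3y3 + 3y4 >= 2
    y1, y2, y3, y4 >= 0

Solving the primal: x* = (9, 3).
  primal value c^T x* = 24.
Solving the dual: y* = (1.3333, 0, 0.6667, 0).
  dual value b^T y* = 24.
Strong duality: c^T x* = b^T y*. Confirmed.

24


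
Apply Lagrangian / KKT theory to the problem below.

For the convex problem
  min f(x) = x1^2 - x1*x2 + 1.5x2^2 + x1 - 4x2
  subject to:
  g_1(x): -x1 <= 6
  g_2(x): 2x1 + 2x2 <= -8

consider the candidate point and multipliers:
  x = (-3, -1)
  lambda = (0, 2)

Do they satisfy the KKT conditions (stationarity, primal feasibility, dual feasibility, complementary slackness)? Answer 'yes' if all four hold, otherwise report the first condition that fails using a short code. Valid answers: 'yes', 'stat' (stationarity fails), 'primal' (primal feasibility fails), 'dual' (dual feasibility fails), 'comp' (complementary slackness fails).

Gradient of f: grad f(x) = Q x + c = (-4, -4)
Constraint values g_i(x) = a_i^T x - b_i:
  g_1((-3, -1)) = -3
  g_2((-3, -1)) = 0
Stationarity residual: grad f(x) + sum_i lambda_i a_i = (0, 0)
  -> stationarity OK
Primal feasibility (all g_i <= 0): OK
Dual feasibility (all lambda_i >= 0): OK
Complementary slackness (lambda_i * g_i(x) = 0 for all i): OK

Verdict: yes, KKT holds.

yes


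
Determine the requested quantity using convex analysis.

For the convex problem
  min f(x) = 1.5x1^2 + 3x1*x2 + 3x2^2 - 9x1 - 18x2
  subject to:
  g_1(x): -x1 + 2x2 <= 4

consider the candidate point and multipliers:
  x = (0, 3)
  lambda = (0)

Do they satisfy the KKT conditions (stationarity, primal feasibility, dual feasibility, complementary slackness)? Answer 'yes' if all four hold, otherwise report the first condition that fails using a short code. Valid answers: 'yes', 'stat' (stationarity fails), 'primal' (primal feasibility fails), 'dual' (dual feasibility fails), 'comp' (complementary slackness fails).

Gradient of f: grad f(x) = Q x + c = (0, 0)
Constraint values g_i(x) = a_i^T x - b_i:
  g_1((0, 3)) = 2
Stationarity residual: grad f(x) + sum_i lambda_i a_i = (0, 0)
  -> stationarity OK
Primal feasibility (all g_i <= 0): FAILS
Dual feasibility (all lambda_i >= 0): OK
Complementary slackness (lambda_i * g_i(x) = 0 for all i): OK

Verdict: the first failing condition is primal_feasibility -> primal.

primal


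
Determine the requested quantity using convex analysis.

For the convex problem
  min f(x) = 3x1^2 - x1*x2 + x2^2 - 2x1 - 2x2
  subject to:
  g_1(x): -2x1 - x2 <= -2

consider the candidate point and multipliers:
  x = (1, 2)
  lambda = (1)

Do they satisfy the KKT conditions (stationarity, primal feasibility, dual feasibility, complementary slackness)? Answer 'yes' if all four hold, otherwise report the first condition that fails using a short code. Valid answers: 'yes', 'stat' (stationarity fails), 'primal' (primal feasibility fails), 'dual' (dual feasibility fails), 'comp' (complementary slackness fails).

Gradient of f: grad f(x) = Q x + c = (2, 1)
Constraint values g_i(x) = a_i^T x - b_i:
  g_1((1, 2)) = -2
Stationarity residual: grad f(x) + sum_i lambda_i a_i = (0, 0)
  -> stationarity OK
Primal feasibility (all g_i <= 0): OK
Dual feasibility (all lambda_i >= 0): OK
Complementary slackness (lambda_i * g_i(x) = 0 for all i): FAILS

Verdict: the first failing condition is complementary_slackness -> comp.

comp


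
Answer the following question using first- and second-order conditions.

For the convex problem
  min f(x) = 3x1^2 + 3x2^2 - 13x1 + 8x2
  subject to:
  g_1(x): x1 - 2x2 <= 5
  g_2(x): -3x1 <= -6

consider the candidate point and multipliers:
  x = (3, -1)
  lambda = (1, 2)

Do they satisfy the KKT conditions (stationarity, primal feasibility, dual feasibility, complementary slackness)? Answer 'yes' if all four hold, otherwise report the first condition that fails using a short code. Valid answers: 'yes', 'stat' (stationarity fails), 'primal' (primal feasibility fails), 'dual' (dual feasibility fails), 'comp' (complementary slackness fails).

Gradient of f: grad f(x) = Q x + c = (5, 2)
Constraint values g_i(x) = a_i^T x - b_i:
  g_1((3, -1)) = 0
  g_2((3, -1)) = -3
Stationarity residual: grad f(x) + sum_i lambda_i a_i = (0, 0)
  -> stationarity OK
Primal feasibility (all g_i <= 0): OK
Dual feasibility (all lambda_i >= 0): OK
Complementary slackness (lambda_i * g_i(x) = 0 for all i): FAILS

Verdict: the first failing condition is complementary_slackness -> comp.

comp


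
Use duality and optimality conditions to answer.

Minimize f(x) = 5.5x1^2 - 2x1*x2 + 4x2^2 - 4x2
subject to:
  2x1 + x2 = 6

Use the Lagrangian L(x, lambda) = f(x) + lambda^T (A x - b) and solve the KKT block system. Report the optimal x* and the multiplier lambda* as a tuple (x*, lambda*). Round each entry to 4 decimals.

Form the Lagrangian:
  L(x, lambda) = (1/2) x^T Q x + c^T x + lambda^T (A x - b)
Stationarity (grad_x L = 0): Q x + c + A^T lambda = 0.
Primal feasibility: A x = b.

This gives the KKT block system:
  [ Q   A^T ] [ x     ]   [-c ]
  [ A    0  ] [ lambda ] = [ b ]

Solving the linear system:
  x*      = (1.9608, 2.0784)
  lambda* = (-8.7059)
  f(x*)   = 21.9608

x* = (1.9608, 2.0784), lambda* = (-8.7059)


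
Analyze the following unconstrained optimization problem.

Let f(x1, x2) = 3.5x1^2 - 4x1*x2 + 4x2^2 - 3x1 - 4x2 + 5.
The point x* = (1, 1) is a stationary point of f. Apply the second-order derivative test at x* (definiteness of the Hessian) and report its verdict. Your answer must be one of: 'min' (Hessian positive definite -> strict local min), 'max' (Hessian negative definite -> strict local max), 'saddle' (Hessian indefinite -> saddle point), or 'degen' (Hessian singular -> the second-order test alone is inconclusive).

Compute the Hessian H = grad^2 f:
  H = [[7, -4], [-4, 8]]
Verify stationarity: grad f(x*) = H x* + g = (0, 0).
Eigenvalues of H: 3.4689, 11.5311.
Both eigenvalues > 0, so H is positive definite -> x* is a strict local min.

min


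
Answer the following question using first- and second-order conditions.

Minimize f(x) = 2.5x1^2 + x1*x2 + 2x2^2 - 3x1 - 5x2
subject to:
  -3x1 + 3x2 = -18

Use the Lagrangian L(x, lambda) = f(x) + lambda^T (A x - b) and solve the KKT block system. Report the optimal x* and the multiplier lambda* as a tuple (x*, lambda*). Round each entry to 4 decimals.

Form the Lagrangian:
  L(x, lambda) = (1/2) x^T Q x + c^T x + lambda^T (A x - b)
Stationarity (grad_x L = 0): Q x + c + A^T lambda = 0.
Primal feasibility: A x = b.

This gives the KKT block system:
  [ Q   A^T ] [ x     ]   [-c ]
  [ A    0  ] [ lambda ] = [ b ]

Solving the linear system:
  x*      = (3.4545, -2.5455)
  lambda* = (3.9091)
  f(x*)   = 36.3636

x* = (3.4545, -2.5455), lambda* = (3.9091)


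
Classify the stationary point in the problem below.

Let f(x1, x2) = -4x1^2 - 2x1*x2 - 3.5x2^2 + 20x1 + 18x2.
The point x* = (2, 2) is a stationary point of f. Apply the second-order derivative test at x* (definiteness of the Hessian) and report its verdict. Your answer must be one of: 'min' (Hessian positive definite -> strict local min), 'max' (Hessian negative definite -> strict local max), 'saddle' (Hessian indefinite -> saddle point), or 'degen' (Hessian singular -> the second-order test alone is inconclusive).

Compute the Hessian H = grad^2 f:
  H = [[-8, -2], [-2, -7]]
Verify stationarity: grad f(x*) = H x* + g = (0, 0).
Eigenvalues of H: -9.5616, -5.4384.
Both eigenvalues < 0, so H is negative definite -> x* is a strict local max.

max


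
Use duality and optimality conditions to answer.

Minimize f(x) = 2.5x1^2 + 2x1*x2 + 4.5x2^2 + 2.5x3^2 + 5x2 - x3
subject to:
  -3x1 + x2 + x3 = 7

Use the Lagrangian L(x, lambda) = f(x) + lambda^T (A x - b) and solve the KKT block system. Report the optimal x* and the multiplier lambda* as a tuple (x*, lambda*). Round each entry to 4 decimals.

Form the Lagrangian:
  L(x, lambda) = (1/2) x^T Q x + c^T x + lambda^T (A x - b)
Stationarity (grad_x L = 0): Q x + c + A^T lambda = 0.
Primal feasibility: A x = b.

This gives the KKT block system:
  [ Q   A^T ] [ x     ]   [-c ]
  [ A    0  ] [ lambda ] = [ b ]

Solving the linear system:
  x*      = (-1.9793, 0.2335, 0.8286)
  lambda* = (-3.1431)
  f(x*)   = 11.1704

x* = (-1.9793, 0.2335, 0.8286), lambda* = (-3.1431)


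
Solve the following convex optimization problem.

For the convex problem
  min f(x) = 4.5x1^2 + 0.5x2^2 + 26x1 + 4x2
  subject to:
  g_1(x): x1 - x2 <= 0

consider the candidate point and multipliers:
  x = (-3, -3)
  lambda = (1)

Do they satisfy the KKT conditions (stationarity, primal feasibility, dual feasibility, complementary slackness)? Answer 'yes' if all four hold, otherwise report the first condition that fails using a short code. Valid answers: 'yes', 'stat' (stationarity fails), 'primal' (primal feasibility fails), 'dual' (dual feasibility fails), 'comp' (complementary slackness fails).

Gradient of f: grad f(x) = Q x + c = (-1, 1)
Constraint values g_i(x) = a_i^T x - b_i:
  g_1((-3, -3)) = 0
Stationarity residual: grad f(x) + sum_i lambda_i a_i = (0, 0)
  -> stationarity OK
Primal feasibility (all g_i <= 0): OK
Dual feasibility (all lambda_i >= 0): OK
Complementary slackness (lambda_i * g_i(x) = 0 for all i): OK

Verdict: yes, KKT holds.

yes


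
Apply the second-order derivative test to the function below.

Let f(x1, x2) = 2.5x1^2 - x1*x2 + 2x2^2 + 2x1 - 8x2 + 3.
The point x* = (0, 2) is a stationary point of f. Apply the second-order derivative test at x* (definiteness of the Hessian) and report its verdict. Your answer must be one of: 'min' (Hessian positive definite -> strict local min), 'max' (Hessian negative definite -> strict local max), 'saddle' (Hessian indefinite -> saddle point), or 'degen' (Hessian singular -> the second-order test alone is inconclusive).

Compute the Hessian H = grad^2 f:
  H = [[5, -1], [-1, 4]]
Verify stationarity: grad f(x*) = H x* + g = (0, 0).
Eigenvalues of H: 3.382, 5.618.
Both eigenvalues > 0, so H is positive definite -> x* is a strict local min.

min


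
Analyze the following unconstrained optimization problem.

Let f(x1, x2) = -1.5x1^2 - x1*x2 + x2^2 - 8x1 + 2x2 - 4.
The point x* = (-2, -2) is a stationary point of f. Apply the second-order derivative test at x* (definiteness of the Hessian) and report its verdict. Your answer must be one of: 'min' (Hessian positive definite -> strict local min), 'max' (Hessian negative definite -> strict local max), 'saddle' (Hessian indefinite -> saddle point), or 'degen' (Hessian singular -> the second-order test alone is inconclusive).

Compute the Hessian H = grad^2 f:
  H = [[-3, -1], [-1, 2]]
Verify stationarity: grad f(x*) = H x* + g = (0, 0).
Eigenvalues of H: -3.1926, 2.1926.
Eigenvalues have mixed signs, so H is indefinite -> x* is a saddle point.

saddle


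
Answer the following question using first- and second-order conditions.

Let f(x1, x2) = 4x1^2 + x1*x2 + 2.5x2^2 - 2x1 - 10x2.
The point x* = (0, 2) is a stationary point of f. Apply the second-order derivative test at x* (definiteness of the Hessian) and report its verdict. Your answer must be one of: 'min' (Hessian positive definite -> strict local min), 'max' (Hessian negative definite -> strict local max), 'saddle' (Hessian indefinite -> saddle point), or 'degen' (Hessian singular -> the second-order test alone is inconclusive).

Compute the Hessian H = grad^2 f:
  H = [[8, 1], [1, 5]]
Verify stationarity: grad f(x*) = H x* + g = (0, 0).
Eigenvalues of H: 4.6972, 8.3028.
Both eigenvalues > 0, so H is positive definite -> x* is a strict local min.

min


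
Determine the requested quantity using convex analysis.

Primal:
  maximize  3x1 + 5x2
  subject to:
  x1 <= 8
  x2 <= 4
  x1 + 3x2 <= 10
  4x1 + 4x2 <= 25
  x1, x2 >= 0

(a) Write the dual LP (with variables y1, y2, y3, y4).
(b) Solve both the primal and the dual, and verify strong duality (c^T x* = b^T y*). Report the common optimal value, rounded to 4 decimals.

The standard primal-dual pair for 'max c^T x s.t. A x <= b, x >= 0' is:
  Dual:  min b^T y  s.t.  A^T y >= c,  y >= 0.

So the dual LP is:
  minimize  8y1 + 4y2 + 10y3 + 25y4
  subject to:
    y1 + y3 + 4y4 >= 3
    y2 + 3y3 + 4y4 >= 5
    y1, y2, y3, y4 >= 0

Solving the primal: x* = (4.375, 1.875).
  primal value c^T x* = 22.5.
Solving the dual: y* = (0, 0, 1, 0.5).
  dual value b^T y* = 22.5.
Strong duality: c^T x* = b^T y*. Confirmed.

22.5


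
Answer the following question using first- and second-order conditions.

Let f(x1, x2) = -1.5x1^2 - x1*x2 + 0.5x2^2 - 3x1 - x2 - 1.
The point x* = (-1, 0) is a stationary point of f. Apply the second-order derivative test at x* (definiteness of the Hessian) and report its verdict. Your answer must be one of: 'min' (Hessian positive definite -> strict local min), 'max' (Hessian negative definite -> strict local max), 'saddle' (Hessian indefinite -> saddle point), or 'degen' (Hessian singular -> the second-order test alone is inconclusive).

Compute the Hessian H = grad^2 f:
  H = [[-3, -1], [-1, 1]]
Verify stationarity: grad f(x*) = H x* + g = (0, 0).
Eigenvalues of H: -3.2361, 1.2361.
Eigenvalues have mixed signs, so H is indefinite -> x* is a saddle point.

saddle


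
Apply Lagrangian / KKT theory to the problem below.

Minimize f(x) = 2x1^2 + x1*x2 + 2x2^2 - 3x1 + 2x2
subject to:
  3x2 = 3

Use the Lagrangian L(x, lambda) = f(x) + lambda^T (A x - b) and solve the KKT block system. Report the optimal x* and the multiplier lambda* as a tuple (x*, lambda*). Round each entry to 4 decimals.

Form the Lagrangian:
  L(x, lambda) = (1/2) x^T Q x + c^T x + lambda^T (A x - b)
Stationarity (grad_x L = 0): Q x + c + A^T lambda = 0.
Primal feasibility: A x = b.

This gives the KKT block system:
  [ Q   A^T ] [ x     ]   [-c ]
  [ A    0  ] [ lambda ] = [ b ]

Solving the linear system:
  x*      = (0.5, 1)
  lambda* = (-2.1667)
  f(x*)   = 3.5

x* = (0.5, 1), lambda* = (-2.1667)


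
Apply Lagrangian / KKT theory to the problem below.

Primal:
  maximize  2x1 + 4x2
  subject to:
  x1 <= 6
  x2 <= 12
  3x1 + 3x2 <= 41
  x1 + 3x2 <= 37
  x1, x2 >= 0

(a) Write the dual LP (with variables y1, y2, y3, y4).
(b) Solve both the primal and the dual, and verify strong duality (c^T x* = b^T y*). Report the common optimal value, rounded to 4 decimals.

The standard primal-dual pair for 'max c^T x s.t. A x <= b, x >= 0' is:
  Dual:  min b^T y  s.t.  A^T y >= c,  y >= 0.

So the dual LP is:
  minimize  6y1 + 12y2 + 41y3 + 37y4
  subject to:
    y1 + 3y3 + y4 >= 2
    y2 + 3y3 + 3y4 >= 4
    y1, y2, y3, y4 >= 0

Solving the primal: x* = (2, 11.6667).
  primal value c^T x* = 50.6667.
Solving the dual: y* = (0, 0, 0.3333, 1).
  dual value b^T y* = 50.6667.
Strong duality: c^T x* = b^T y*. Confirmed.

50.6667


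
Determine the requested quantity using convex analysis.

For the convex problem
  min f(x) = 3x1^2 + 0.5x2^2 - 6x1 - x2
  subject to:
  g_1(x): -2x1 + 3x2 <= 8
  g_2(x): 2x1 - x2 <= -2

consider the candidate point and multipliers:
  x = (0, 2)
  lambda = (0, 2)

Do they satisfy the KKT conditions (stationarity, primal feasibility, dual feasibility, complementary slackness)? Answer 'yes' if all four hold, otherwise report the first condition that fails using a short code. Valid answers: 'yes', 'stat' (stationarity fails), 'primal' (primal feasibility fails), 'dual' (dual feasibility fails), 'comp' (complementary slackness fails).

Gradient of f: grad f(x) = Q x + c = (-6, 1)
Constraint values g_i(x) = a_i^T x - b_i:
  g_1((0, 2)) = -2
  g_2((0, 2)) = 0
Stationarity residual: grad f(x) + sum_i lambda_i a_i = (-2, -1)
  -> stationarity FAILS
Primal feasibility (all g_i <= 0): OK
Dual feasibility (all lambda_i >= 0): OK
Complementary slackness (lambda_i * g_i(x) = 0 for all i): OK

Verdict: the first failing condition is stationarity -> stat.

stat


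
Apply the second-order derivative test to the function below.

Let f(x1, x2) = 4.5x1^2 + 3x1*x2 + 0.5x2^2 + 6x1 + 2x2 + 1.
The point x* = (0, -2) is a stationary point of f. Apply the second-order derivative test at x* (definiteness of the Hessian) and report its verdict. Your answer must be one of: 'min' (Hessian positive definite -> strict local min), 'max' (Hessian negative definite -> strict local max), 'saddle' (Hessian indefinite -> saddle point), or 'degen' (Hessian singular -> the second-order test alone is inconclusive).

Compute the Hessian H = grad^2 f:
  H = [[9, 3], [3, 1]]
Verify stationarity: grad f(x*) = H x* + g = (0, 0).
Eigenvalues of H: 0, 10.
H has a zero eigenvalue (singular; positive semidefinite but not definite), so H is neither positive definite, negative definite, nor indefinite. The second-order test alone is inconclusive -> degen.
(Indeed, f is constant along the null direction of H through x*, so x* is not a strict local extremum.)

degen


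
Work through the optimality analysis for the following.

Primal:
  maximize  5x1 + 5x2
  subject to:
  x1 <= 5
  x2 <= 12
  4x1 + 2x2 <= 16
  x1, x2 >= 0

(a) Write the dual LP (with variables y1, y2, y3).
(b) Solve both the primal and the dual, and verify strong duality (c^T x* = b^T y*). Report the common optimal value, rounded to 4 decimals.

The standard primal-dual pair for 'max c^T x s.t. A x <= b, x >= 0' is:
  Dual:  min b^T y  s.t.  A^T y >= c,  y >= 0.

So the dual LP is:
  minimize  5y1 + 12y2 + 16y3
  subject to:
    y1 + 4y3 >= 5
    y2 + 2y3 >= 5
    y1, y2, y3 >= 0

Solving the primal: x* = (0, 8).
  primal value c^T x* = 40.
Solving the dual: y* = (0, 0, 2.5).
  dual value b^T y* = 40.
Strong duality: c^T x* = b^T y*. Confirmed.

40


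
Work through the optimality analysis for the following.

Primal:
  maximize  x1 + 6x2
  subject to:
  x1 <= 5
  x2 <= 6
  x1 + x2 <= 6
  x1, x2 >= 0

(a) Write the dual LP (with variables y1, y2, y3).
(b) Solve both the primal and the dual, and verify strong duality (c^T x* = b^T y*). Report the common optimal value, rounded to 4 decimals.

The standard primal-dual pair for 'max c^T x s.t. A x <= b, x >= 0' is:
  Dual:  min b^T y  s.t.  A^T y >= c,  y >= 0.

So the dual LP is:
  minimize  5y1 + 6y2 + 6y3
  subject to:
    y1 + y3 >= 1
    y2 + y3 >= 6
    y1, y2, y3 >= 0

Solving the primal: x* = (0, 6).
  primal value c^T x* = 36.
Solving the dual: y* = (0, 0, 6).
  dual value b^T y* = 36.
Strong duality: c^T x* = b^T y*. Confirmed.

36


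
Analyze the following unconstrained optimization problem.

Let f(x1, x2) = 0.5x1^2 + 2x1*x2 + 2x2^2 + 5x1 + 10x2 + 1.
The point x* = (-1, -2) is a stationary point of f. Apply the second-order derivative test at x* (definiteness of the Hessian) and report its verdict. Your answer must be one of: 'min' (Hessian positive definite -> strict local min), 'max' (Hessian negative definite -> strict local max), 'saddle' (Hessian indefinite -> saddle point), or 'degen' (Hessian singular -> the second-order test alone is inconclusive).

Compute the Hessian H = grad^2 f:
  H = [[1, 2], [2, 4]]
Verify stationarity: grad f(x*) = H x* + g = (0, 0).
Eigenvalues of H: 0, 5.
H has a zero eigenvalue (singular; positive semidefinite but not definite), so H is neither positive definite, negative definite, nor indefinite. The second-order test alone is inconclusive -> degen.
(Indeed, f is constant along the null direction of H through x*, so x* is not a strict local extremum.)

degen


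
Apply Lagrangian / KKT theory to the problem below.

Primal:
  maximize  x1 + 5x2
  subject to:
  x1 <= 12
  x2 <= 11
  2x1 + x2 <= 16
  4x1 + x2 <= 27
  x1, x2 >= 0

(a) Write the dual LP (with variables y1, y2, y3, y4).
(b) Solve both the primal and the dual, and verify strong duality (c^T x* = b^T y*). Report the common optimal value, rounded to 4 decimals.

The standard primal-dual pair for 'max c^T x s.t. A x <= b, x >= 0' is:
  Dual:  min b^T y  s.t.  A^T y >= c,  y >= 0.

So the dual LP is:
  minimize  12y1 + 11y2 + 16y3 + 27y4
  subject to:
    y1 + 2y3 + 4y4 >= 1
    y2 + y3 + y4 >= 5
    y1, y2, y3, y4 >= 0

Solving the primal: x* = (2.5, 11).
  primal value c^T x* = 57.5.
Solving the dual: y* = (0, 4.5, 0.5, 0).
  dual value b^T y* = 57.5.
Strong duality: c^T x* = b^T y*. Confirmed.

57.5


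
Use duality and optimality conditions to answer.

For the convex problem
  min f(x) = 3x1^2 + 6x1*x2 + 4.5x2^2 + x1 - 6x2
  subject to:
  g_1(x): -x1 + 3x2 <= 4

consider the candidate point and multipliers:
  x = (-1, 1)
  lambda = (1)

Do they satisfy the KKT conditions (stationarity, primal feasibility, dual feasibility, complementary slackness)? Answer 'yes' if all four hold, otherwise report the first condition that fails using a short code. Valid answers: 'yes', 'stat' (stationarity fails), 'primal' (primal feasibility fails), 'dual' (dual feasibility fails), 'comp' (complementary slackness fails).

Gradient of f: grad f(x) = Q x + c = (1, -3)
Constraint values g_i(x) = a_i^T x - b_i:
  g_1((-1, 1)) = 0
Stationarity residual: grad f(x) + sum_i lambda_i a_i = (0, 0)
  -> stationarity OK
Primal feasibility (all g_i <= 0): OK
Dual feasibility (all lambda_i >= 0): OK
Complementary slackness (lambda_i * g_i(x) = 0 for all i): OK

Verdict: yes, KKT holds.

yes


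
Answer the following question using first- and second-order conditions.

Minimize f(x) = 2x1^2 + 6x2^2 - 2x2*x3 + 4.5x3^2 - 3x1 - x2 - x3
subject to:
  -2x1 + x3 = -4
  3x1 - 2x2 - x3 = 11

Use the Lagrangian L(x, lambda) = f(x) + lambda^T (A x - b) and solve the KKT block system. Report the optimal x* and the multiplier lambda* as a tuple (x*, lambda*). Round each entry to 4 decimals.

Form the Lagrangian:
  L(x, lambda) = (1/2) x^T Q x + c^T x + lambda^T (A x - b)
Stationarity (grad_x L = 0): Q x + c + A^T lambda = 0.
Primal feasibility: A x = b.

This gives the KKT block system:
  [ Q   A^T ] [ x     ]   [-c ]
  [ A    0  ] [ lambda ] = [ b ]

Solving the linear system:
  x*      = (2.0641, -2.4679, 0.1282)
  lambda* = (-20.5256, -15.4359)
  f(x*)   = 41.9199

x* = (2.0641, -2.4679, 0.1282), lambda* = (-20.5256, -15.4359)


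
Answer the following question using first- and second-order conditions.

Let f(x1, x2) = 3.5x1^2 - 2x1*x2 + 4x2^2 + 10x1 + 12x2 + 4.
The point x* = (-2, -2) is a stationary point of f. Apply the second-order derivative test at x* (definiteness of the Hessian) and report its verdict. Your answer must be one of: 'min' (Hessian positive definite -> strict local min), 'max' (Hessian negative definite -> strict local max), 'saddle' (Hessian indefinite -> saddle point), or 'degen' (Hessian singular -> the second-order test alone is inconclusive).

Compute the Hessian H = grad^2 f:
  H = [[7, -2], [-2, 8]]
Verify stationarity: grad f(x*) = H x* + g = (0, 0).
Eigenvalues of H: 5.4384, 9.5616.
Both eigenvalues > 0, so H is positive definite -> x* is a strict local min.

min


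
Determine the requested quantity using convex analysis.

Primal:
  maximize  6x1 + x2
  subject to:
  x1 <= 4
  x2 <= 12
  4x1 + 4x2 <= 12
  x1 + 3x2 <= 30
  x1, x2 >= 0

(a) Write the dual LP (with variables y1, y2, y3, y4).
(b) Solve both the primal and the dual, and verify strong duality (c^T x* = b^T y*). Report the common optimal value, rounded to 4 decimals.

The standard primal-dual pair for 'max c^T x s.t. A x <= b, x >= 0' is:
  Dual:  min b^T y  s.t.  A^T y >= c,  y >= 0.

So the dual LP is:
  minimize  4y1 + 12y2 + 12y3 + 30y4
  subject to:
    y1 + 4y3 + y4 >= 6
    y2 + 4y3 + 3y4 >= 1
    y1, y2, y3, y4 >= 0

Solving the primal: x* = (3, 0).
  primal value c^T x* = 18.
Solving the dual: y* = (0, 0, 1.5, 0).
  dual value b^T y* = 18.
Strong duality: c^T x* = b^T y*. Confirmed.

18


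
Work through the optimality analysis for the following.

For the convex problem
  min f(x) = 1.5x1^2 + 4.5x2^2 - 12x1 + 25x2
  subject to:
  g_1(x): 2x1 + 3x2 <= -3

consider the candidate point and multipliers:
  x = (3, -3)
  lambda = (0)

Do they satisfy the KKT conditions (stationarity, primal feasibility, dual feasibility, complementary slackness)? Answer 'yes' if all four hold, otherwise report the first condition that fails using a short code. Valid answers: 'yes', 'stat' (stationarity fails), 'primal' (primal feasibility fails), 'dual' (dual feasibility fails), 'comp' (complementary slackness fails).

Gradient of f: grad f(x) = Q x + c = (-3, -2)
Constraint values g_i(x) = a_i^T x - b_i:
  g_1((3, -3)) = 0
Stationarity residual: grad f(x) + sum_i lambda_i a_i = (-3, -2)
  -> stationarity FAILS
Primal feasibility (all g_i <= 0): OK
Dual feasibility (all lambda_i >= 0): OK
Complementary slackness (lambda_i * g_i(x) = 0 for all i): OK

Verdict: the first failing condition is stationarity -> stat.

stat


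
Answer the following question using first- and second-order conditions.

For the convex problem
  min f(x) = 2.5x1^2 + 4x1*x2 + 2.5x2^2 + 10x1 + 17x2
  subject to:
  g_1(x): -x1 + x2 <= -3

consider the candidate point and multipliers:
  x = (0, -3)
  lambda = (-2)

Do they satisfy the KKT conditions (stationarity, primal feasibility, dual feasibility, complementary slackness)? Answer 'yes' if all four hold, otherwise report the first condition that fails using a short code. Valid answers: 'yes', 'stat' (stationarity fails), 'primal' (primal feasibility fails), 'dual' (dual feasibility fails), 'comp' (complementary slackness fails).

Gradient of f: grad f(x) = Q x + c = (-2, 2)
Constraint values g_i(x) = a_i^T x - b_i:
  g_1((0, -3)) = 0
Stationarity residual: grad f(x) + sum_i lambda_i a_i = (0, 0)
  -> stationarity OK
Primal feasibility (all g_i <= 0): OK
Dual feasibility (all lambda_i >= 0): FAILS
Complementary slackness (lambda_i * g_i(x) = 0 for all i): OK

Verdict: the first failing condition is dual_feasibility -> dual.

dual


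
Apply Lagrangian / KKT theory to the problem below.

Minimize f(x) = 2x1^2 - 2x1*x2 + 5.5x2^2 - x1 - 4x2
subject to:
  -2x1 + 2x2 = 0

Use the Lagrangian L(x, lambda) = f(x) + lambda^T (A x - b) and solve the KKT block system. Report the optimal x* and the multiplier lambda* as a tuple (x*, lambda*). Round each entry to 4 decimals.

Form the Lagrangian:
  L(x, lambda) = (1/2) x^T Q x + c^T x + lambda^T (A x - b)
Stationarity (grad_x L = 0): Q x + c + A^T lambda = 0.
Primal feasibility: A x = b.

This gives the KKT block system:
  [ Q   A^T ] [ x     ]   [-c ]
  [ A    0  ] [ lambda ] = [ b ]

Solving the linear system:
  x*      = (0.4545, 0.4545)
  lambda* = (-0.0455)
  f(x*)   = -1.1364

x* = (0.4545, 0.4545), lambda* = (-0.0455)


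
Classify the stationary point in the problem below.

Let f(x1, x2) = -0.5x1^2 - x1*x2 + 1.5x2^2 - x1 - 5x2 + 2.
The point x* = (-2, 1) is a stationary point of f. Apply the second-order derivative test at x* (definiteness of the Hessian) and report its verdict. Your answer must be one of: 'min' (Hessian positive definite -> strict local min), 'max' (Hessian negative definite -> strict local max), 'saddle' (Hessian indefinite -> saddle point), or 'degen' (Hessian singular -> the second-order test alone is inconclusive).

Compute the Hessian H = grad^2 f:
  H = [[-1, -1], [-1, 3]]
Verify stationarity: grad f(x*) = H x* + g = (0, 0).
Eigenvalues of H: -1.2361, 3.2361.
Eigenvalues have mixed signs, so H is indefinite -> x* is a saddle point.

saddle


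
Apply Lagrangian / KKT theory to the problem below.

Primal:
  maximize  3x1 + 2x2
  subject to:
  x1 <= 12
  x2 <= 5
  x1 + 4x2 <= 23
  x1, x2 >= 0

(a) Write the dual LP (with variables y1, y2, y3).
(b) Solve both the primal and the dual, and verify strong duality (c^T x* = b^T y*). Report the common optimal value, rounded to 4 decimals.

The standard primal-dual pair for 'max c^T x s.t. A x <= b, x >= 0' is:
  Dual:  min b^T y  s.t.  A^T y >= c,  y >= 0.

So the dual LP is:
  minimize  12y1 + 5y2 + 23y3
  subject to:
    y1 + y3 >= 3
    y2 + 4y3 >= 2
    y1, y2, y3 >= 0

Solving the primal: x* = (12, 2.75).
  primal value c^T x* = 41.5.
Solving the dual: y* = (2.5, 0, 0.5).
  dual value b^T y* = 41.5.
Strong duality: c^T x* = b^T y*. Confirmed.

41.5


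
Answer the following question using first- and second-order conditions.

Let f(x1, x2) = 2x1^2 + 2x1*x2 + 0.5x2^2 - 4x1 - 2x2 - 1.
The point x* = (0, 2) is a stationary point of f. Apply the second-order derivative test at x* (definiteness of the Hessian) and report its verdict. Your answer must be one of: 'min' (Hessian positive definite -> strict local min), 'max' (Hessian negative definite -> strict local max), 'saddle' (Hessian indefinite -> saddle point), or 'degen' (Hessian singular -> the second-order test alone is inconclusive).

Compute the Hessian H = grad^2 f:
  H = [[4, 2], [2, 1]]
Verify stationarity: grad f(x*) = H x* + g = (0, 0).
Eigenvalues of H: 0, 5.
H has a zero eigenvalue (singular; positive semidefinite but not definite), so H is neither positive definite, negative definite, nor indefinite. The second-order test alone is inconclusive -> degen.
(Indeed, f is constant along the null direction of H through x*, so x* is not a strict local extremum.)

degen


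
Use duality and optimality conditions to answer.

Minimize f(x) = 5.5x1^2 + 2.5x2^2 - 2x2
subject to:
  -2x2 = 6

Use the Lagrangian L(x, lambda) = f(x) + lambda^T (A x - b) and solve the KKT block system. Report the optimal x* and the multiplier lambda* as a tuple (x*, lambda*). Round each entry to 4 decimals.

Form the Lagrangian:
  L(x, lambda) = (1/2) x^T Q x + c^T x + lambda^T (A x - b)
Stationarity (grad_x L = 0): Q x + c + A^T lambda = 0.
Primal feasibility: A x = b.

This gives the KKT block system:
  [ Q   A^T ] [ x     ]   [-c ]
  [ A    0  ] [ lambda ] = [ b ]

Solving the linear system:
  x*      = (0, -3)
  lambda* = (-8.5)
  f(x*)   = 28.5

x* = (0, -3), lambda* = (-8.5)


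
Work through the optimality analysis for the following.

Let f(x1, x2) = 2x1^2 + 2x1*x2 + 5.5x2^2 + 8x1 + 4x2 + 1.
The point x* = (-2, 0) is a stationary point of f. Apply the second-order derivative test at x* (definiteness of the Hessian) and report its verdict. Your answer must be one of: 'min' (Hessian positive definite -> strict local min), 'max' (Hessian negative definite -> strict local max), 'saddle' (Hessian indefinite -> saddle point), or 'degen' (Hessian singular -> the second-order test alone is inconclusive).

Compute the Hessian H = grad^2 f:
  H = [[4, 2], [2, 11]]
Verify stationarity: grad f(x*) = H x* + g = (0, 0).
Eigenvalues of H: 3.4689, 11.5311.
Both eigenvalues > 0, so H is positive definite -> x* is a strict local min.

min


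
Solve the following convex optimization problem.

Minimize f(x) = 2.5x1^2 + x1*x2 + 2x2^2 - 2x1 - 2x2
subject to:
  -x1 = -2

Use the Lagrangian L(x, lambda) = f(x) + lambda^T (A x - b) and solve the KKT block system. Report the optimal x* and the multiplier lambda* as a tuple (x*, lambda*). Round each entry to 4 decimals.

Form the Lagrangian:
  L(x, lambda) = (1/2) x^T Q x + c^T x + lambda^T (A x - b)
Stationarity (grad_x L = 0): Q x + c + A^T lambda = 0.
Primal feasibility: A x = b.

This gives the KKT block system:
  [ Q   A^T ] [ x     ]   [-c ]
  [ A    0  ] [ lambda ] = [ b ]

Solving the linear system:
  x*      = (2, 0)
  lambda* = (8)
  f(x*)   = 6

x* = (2, 0), lambda* = (8)


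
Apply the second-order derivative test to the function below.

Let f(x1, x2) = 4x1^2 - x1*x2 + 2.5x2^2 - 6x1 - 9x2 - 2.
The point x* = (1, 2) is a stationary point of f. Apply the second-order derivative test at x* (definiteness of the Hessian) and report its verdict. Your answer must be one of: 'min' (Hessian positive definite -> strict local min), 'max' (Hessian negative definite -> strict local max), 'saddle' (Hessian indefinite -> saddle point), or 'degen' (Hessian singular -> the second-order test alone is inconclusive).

Compute the Hessian H = grad^2 f:
  H = [[8, -1], [-1, 5]]
Verify stationarity: grad f(x*) = H x* + g = (0, 0).
Eigenvalues of H: 4.6972, 8.3028.
Both eigenvalues > 0, so H is positive definite -> x* is a strict local min.

min


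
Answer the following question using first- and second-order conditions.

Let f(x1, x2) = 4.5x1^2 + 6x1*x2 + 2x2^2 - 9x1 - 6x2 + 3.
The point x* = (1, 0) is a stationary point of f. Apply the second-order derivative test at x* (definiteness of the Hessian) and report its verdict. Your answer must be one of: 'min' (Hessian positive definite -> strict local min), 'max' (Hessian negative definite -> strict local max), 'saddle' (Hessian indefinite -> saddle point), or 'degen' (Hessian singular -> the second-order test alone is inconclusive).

Compute the Hessian H = grad^2 f:
  H = [[9, 6], [6, 4]]
Verify stationarity: grad f(x*) = H x* + g = (0, 0).
Eigenvalues of H: 0, 13.
H has a zero eigenvalue (singular; positive semidefinite but not definite), so H is neither positive definite, negative definite, nor indefinite. The second-order test alone is inconclusive -> degen.
(Indeed, f is constant along the null direction of H through x*, so x* is not a strict local extremum.)

degen
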